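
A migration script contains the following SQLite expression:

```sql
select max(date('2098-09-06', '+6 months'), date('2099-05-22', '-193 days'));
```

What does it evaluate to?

2099-03-06

date('2098-09-06', '+6 months') → 2099-03-06.
date('2099-05-22', '-193 days') → 2098-11-10.
Later of the two is 2099-03-06.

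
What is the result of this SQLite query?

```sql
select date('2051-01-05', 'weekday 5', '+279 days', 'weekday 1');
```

2051-10-16

`weekday 5` advances to the next Friday; 2051-01-05 is a Thursday, so it moves forward to 2051-01-06.
Applying '+279 days' to 2051-01-06: counting 279 days forward gives 2051-10-12.
`weekday 1` advances to the next Monday; 2051-10-12 is a Thursday, so it moves forward to 2051-10-16.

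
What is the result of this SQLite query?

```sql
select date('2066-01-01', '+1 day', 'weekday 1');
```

2066-01-04

Advancing 1 more day within January lands on 2066-01-02.
`weekday 1` advances to the next Monday; 2066-01-02 is a Saturday, so it moves forward to 2066-01-04.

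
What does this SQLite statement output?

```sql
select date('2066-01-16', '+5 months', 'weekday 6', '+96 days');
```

2066-09-23

Adding +5 months to 2066-01-16 gives 2066-06-16.
`weekday 6` advances to the next Saturday; 2066-06-16 is a Wednesday, so it moves forward to 2066-06-19.
Applying '+96 days' to 2066-06-19: counting 96 days forward gives 2066-09-23.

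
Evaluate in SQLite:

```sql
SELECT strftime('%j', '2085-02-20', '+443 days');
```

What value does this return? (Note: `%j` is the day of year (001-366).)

129

First apply '+443 days': 2085-02-20 → 2086-05-09.
Day-of-year for 2086-05-09: days since 2086-01-01 inclusive = 129, zero-padded to 129.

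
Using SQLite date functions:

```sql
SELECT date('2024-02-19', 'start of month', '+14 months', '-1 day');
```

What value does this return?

`start of month` rewinds 2024-02-19 to 2024-02-01.
Adding +14 months to 2024-02-01 gives 2025-04-01.
Going back 1 day from 2025-04-01 reaches 2025-03-31 (last day of March, 31 days).

2025-03-31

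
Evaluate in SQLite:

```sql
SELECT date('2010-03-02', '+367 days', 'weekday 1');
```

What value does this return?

2011-03-07

Applying '+367 days' to 2010-03-02: counting 367 days forward gives 2011-03-04.
`weekday 1` advances to the next Monday; 2011-03-04 is a Friday, so it moves forward to 2011-03-07.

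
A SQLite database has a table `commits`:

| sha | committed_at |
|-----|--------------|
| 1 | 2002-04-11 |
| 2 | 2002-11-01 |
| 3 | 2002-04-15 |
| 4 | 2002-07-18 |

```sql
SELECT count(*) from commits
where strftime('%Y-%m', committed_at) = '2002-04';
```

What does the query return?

Rows with year-month 2002-04: 2002-04-11, 2002-04-15 → 2.

2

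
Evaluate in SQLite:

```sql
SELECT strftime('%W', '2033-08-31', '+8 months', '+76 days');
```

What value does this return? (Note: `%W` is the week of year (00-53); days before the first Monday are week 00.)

First apply '+8 months', '+76 days': 2033-08-31 → 2034-07-16.
2034-07-16 is a Sunday. SQLite's %W counts Mondays since the year started; the result is 28.

28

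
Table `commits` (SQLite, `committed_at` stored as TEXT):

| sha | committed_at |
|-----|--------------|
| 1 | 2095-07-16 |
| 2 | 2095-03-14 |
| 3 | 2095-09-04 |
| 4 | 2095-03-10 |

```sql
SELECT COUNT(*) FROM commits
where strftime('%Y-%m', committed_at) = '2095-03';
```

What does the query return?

2

Rows with year-month 2095-03: 2095-03-14, 2095-03-10 → 2.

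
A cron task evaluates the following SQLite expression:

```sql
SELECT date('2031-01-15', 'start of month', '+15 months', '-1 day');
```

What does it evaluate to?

2032-03-31

`start of month` rewinds 2031-01-15 to 2031-01-01.
Adding +15 months to 2031-01-01 gives 2032-04-01.
Going back 1 day from 2032-04-01 reaches 2032-03-31 (last day of March, 31 days).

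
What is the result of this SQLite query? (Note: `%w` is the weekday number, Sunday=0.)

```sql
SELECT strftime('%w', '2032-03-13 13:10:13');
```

2032-03-13 is a Saturday; with Sunday=0 that is 6.

6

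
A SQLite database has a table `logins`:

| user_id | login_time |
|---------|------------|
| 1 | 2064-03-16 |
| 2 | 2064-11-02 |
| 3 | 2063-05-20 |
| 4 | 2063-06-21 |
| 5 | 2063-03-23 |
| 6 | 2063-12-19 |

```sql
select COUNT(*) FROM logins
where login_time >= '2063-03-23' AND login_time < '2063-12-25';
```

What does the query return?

Rows in [2063-03-23, 2063-12-25): 2063-05-20, 2063-06-21, 2063-03-23, 2063-12-19 → 4 rows.

4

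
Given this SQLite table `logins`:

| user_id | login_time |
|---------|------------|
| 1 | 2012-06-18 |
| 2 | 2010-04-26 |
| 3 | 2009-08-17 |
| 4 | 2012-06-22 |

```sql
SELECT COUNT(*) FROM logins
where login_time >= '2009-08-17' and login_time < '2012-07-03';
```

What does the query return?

Rows in [2009-08-17, 2012-07-03): 2012-06-18, 2010-04-26, 2009-08-17, 2012-06-22 → 4 rows.

4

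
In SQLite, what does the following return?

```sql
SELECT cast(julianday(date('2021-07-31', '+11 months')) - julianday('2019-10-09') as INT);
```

Adding +11 months to 2021-07-31 targets 2022-06-31. June 2022 has only 30 days, so SQLite normalizes the 1-day overflow forward to 2022-07-01.
22 days remain in October 2019 after the 9th (31 − 9).
Full months from November 2019 through June 2022 contribute their day counts.
Then 1 day into July 2022.
Total: 22 + 30 + 31 + 31 + 29 + 31 + 30 + 31 + 30 + 31 + 31 + 30 + 31 + 30 + 31 + 31 + 28 + 31 + 30 + 31 + 30 + 31 + 31 + 30 + 31 + 30 + 31 + 31 + 28 + 31 + 30 + 31 + 30 + 1 = 996.

996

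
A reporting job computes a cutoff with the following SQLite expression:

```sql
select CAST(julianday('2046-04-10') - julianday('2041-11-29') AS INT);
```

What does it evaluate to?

1593

1 day remains in November 2041 after the 29th (30 − 29).
Full months from December 2041 through March 2046 contribute their day counts.
Then 10 days into April 2046.
Total: 1 + 31 + 31 + 28 + 31 + 30 + 31 + 30 + 31 + 31 + 30 + 31 + 30 + 31 + 31 + 28 + 31 + 30 + 31 + 30 + 31 + 31 + 30 + 31 + 30 + 31 + 31 + 29 + 31 + 30 + 31 + 30 + 31 + 31 + 30 + 31 + 30 + 31 + 31 + 28 + 31 + 30 + 31 + 30 + 31 + 31 + 30 + 31 + 30 + 31 + 31 + 28 + 31 + 10 = 1593.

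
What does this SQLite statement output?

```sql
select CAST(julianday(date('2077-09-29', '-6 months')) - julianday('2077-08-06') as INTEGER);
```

-130

Adding -6 months to 2077-09-29 gives 2077-03-29.
2 days remain in March 2077 after the 29th (31 − 29).
April 2077: 30 days.
May 2077: 31 days.
June 2077: 30 days.
July 2077: 31 days.
Then 6 days into August 2077.
Total: 2 + 30 + 31 + 30 + 31 + 6 = 130.
The subtraction is earlier − later, so the result is −130 → -130.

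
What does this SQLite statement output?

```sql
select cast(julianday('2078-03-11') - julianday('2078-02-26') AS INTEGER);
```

13

2 days remain in February 2078 after the 26th (28 − 26).
Then 11 days into March 2078.
Total: 2 + 11 = 13.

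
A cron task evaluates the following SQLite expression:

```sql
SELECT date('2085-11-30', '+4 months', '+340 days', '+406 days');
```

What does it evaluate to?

2088-04-14

Adding +4 months to 2085-11-30 gives 2086-03-30.
Applying '+340 days' to 2086-03-30: counting 340 days forward gives 2087-03-05.
Applying '+406 days' to 2087-03-05: counting 406 days forward gives 2088-04-14.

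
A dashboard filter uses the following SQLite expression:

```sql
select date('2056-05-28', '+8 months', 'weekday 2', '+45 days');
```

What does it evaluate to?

Adding +8 months to 2056-05-28 gives 2057-01-28.
`weekday 2` advances to the next Tuesday; 2057-01-28 is a Sunday, so it moves forward to 2057-01-30.
Applying '+45 days' to 2057-01-30: counting 45 days forward gives 2057-03-16.

2057-03-16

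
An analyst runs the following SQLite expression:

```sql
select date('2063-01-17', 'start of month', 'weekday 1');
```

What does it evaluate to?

2063-01-01

`start of month` rewinds 2063-01-17 to 2063-01-01.
`weekday 1` advances to the next Monday; 2063-01-01 is already a Monday, so it stays at 2063-01-01.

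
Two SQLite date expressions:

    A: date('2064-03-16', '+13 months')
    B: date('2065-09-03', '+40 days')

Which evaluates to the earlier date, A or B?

A = 2065-04-16.
B = 2065-10-13.
A is earlier.

A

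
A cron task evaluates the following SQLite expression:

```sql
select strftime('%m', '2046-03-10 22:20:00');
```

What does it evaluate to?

03

`%m` extracts the 2-digit month (01-12): 03.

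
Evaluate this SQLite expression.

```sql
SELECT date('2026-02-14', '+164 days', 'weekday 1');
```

2026-08-03

Applying '+164 days' to 2026-02-14: counting 164 days forward gives 2026-07-28.
`weekday 1` advances to the next Monday; 2026-07-28 is a Tuesday, so it moves forward to 2026-08-03.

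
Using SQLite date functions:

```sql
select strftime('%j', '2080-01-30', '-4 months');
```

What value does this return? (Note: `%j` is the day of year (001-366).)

First apply '-4 months': 2080-01-30 → 2079-09-30.
Day-of-year for 2079-09-30: days since 2079-01-01 inclusive = 273, zero-padded to 273.

273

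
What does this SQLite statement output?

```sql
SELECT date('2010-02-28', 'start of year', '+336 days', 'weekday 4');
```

`start of year` rewinds 2010-02-28 to 2010-01-01.
Applying '+336 days' to 2010-01-01: counting 336 days forward gives 2010-12-03.
`weekday 4` advances to the next Thursday; 2010-12-03 is a Friday, so it moves forward to 2010-12-09.

2010-12-09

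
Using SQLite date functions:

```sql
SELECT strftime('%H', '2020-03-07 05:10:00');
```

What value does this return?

05

`%H` extracts the 2-digit hour (00-23): 05.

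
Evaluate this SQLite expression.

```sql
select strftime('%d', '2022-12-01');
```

01

`%d` extracts the 2-digit day of month: 01.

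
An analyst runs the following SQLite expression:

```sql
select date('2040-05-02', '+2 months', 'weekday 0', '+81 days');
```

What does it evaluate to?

Adding +2 months to 2040-05-02 gives 2040-07-02.
`weekday 0` advances to the next Sunday; 2040-07-02 is a Monday, so it moves forward to 2040-07-08.
Applying '+81 days' to 2040-07-08: counting 81 days forward gives 2040-09-27.

2040-09-27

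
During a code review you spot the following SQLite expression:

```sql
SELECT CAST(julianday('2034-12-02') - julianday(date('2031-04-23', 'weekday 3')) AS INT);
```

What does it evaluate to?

1319

`weekday 3` advances to the next Wednesday; 2031-04-23 is already a Wednesday, so it stays at 2031-04-23.
7 days remain in April 2031 after the 23rd (30 − 23).
Full months from May 2031 through November 2034 contribute their day counts.
Then 2 days into December 2034.
Total: 7 + 31 + 30 + 31 + 31 + 30 + 31 + 30 + 31 + 31 + 29 + 31 + 30 + 31 + 30 + 31 + 31 + 30 + 31 + 30 + 31 + 31 + 28 + 31 + 30 + 31 + 30 + 31 + 31 + 30 + 31 + 30 + 31 + 31 + 28 + 31 + 30 + 31 + 30 + 31 + 31 + 30 + 31 + 30 + 2 = 1319.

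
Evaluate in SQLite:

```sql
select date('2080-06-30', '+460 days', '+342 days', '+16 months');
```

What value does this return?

2084-01-10

Applying '+460 days' to 2080-06-30: counting 460 days forward gives 2081-10-03.
Applying '+342 days' to 2081-10-03: counting 342 days forward gives 2082-09-10.
Adding +16 months to 2082-09-10 gives 2084-01-10.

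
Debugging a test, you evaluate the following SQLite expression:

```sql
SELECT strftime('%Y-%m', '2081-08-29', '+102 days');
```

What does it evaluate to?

2081-12

First apply '+102 days': 2081-08-29 → 2081-12-09.
`%Y-%m` extracts the year-month: 2081-12.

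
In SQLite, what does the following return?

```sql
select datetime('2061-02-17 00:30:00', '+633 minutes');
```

2061-02-17 11:03:00

633 minutes = 10h 33m; +633 minutes from 2061-02-17 00:30:00 is 2061-02-17 11:03:00.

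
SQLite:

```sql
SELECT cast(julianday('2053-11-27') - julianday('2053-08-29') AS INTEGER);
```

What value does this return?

90

2 days remain in August 2053 after the 29th (31 − 29).
September 2053: 30 days.
October 2053: 31 days.
Then 27 days into November 2053.
Total: 2 + 30 + 31 + 27 = 90.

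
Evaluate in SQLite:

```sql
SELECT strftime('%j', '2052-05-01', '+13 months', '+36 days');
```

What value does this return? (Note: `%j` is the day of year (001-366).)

188

First apply '+13 months', '+36 days': 2052-05-01 → 2053-07-07.
Day-of-year for 2053-07-07: days since 2053-01-01 inclusive = 188, zero-padded to 188.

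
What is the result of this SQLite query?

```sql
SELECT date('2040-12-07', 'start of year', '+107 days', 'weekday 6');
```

2040-04-21

`start of year` rewinds 2040-12-07 to 2040-01-01.
Applying '+107 days' to 2040-01-01: counting 107 days forward gives 2040-04-17.
`weekday 6` advances to the next Saturday; 2040-04-17 is a Tuesday, so it moves forward to 2040-04-21.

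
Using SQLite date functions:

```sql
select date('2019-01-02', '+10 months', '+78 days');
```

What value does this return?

2020-01-19

Adding +10 months to 2019-01-02 gives 2019-11-02.
Applying '+78 days' to 2019-11-02: counting 78 days forward gives 2020-01-19.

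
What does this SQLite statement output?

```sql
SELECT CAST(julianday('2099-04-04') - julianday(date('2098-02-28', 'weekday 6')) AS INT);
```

`weekday 6` advances to the next Saturday; 2098-02-28 is a Friday, so it moves forward to 2098-03-01.
30 days remain in March 2098 after the 1st (31 − 1).
Full months from April 2098 through March 2099 contribute their day counts.
Then 4 days into April 2099.
Total: 30 + 30 + 31 + 30 + 31 + 31 + 30 + 31 + 30 + 31 + 31 + 28 + 31 + 4 = 399.

399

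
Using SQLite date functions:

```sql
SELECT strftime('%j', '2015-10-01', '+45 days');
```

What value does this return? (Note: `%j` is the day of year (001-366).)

319

First apply '+45 days': 2015-10-01 → 2015-11-15.
Day-of-year for 2015-11-15: days since 2015-01-01 inclusive = 319, zero-padded to 319.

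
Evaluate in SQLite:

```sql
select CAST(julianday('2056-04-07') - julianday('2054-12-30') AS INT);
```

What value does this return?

464

1 day remains in December 2054 after the 30th (31 − 30).
Full months from January 2055 through March 2056 contribute their day counts.
Then 7 days into April 2056.
Total: 1 + 31 + 28 + 31 + 30 + 31 + 30 + 31 + 31 + 30 + 31 + 30 + 31 + 31 + 29 + 31 + 7 = 464.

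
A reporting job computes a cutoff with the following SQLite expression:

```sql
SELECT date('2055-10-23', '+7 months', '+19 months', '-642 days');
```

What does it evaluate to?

Adding +7 months to 2055-10-23 gives 2056-05-23.
Adding +19 months to 2056-05-23 gives 2057-12-23.
Applying '-642 days' to 2057-12-23: counting 642 days back gives 2056-03-21.

2056-03-21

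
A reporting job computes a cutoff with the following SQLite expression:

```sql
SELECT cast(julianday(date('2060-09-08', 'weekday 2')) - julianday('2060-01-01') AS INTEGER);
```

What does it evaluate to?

257

`weekday 2` advances to the next Tuesday; 2060-09-08 is a Wednesday, so it moves forward to 2060-09-14.
30 days remain in January 2060 after the 1st (31 − 1).
Full months from February 2060 through August 2060 contribute their day counts.
Then 14 days into September 2060.
Total: 30 + 29 + 31 + 30 + 31 + 30 + 31 + 31 + 14 = 257.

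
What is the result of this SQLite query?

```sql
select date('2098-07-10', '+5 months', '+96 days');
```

2099-03-16

Adding +5 months to 2098-07-10 gives 2098-12-10.
Applying '+96 days' to 2098-12-10: counting 96 days forward gives 2099-03-16.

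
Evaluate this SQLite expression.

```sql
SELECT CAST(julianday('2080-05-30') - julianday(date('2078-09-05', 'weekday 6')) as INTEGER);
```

628

`weekday 6` advances to the next Saturday; 2078-09-05 is a Monday, so it moves forward to 2078-09-10.
20 days remain in September 2078 after the 10th (30 − 10).
Full months from October 2078 through April 2080 contribute their day counts.
Then 30 days into May 2080.
Total: 20 + 31 + 30 + 31 + 31 + 28 + 31 + 30 + 31 + 30 + 31 + 31 + 30 + 31 + 30 + 31 + 31 + 29 + 31 + 30 + 30 = 628.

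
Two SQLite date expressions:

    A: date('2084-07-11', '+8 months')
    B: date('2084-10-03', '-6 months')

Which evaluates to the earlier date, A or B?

B

A = 2085-03-11.
B = 2084-04-03.
B is earlier.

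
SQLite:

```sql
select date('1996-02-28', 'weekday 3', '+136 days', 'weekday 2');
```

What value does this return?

1996-07-16

`weekday 3` advances to the next Wednesday; 1996-02-28 is already a Wednesday, so it stays at 1996-02-28.
Applying '+136 days' to 1996-02-28: counting 136 days forward gives 1996-07-13.
`weekday 2` advances to the next Tuesday; 1996-07-13 is a Saturday, so it moves forward to 1996-07-16.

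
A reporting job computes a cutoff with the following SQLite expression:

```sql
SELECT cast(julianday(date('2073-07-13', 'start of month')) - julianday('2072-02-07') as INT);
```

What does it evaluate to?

510

`start of month` rewinds 2073-07-13 to 2073-07-01.
22 days remain in February 2072 after the 7th (29 − 7).
Full months from March 2072 through June 2073 contribute their day counts.
Then 1 day into July 2073.
Total: 22 + 31 + 30 + 31 + 30 + 31 + 31 + 30 + 31 + 30 + 31 + 31 + 28 + 31 + 30 + 31 + 30 + 1 = 510.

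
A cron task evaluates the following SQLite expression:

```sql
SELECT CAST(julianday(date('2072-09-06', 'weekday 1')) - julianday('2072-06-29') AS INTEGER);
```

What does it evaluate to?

75

`weekday 1` advances to the next Monday; 2072-09-06 is a Tuesday, so it moves forward to 2072-09-12.
1 day remains in June 2072 after the 29th (30 − 29).
July 2072: 31 days.
August 2072: 31 days.
Then 12 days into September 2072.
Total: 1 + 31 + 31 + 12 = 75.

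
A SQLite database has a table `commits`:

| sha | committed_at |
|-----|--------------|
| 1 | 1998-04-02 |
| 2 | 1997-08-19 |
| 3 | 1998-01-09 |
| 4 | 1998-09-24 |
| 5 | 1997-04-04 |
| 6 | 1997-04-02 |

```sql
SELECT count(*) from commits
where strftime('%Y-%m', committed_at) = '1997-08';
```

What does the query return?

1

Rows with year-month 1997-08: 1997-08-19 → 1.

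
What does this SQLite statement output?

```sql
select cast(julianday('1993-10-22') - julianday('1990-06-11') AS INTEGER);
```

1229

19 days remain in June 1990 after the 11th (30 − 11).
Full months from July 1990 through September 1993 contribute their day counts.
Then 22 days into October 1993.
Total: 19 + 31 + 31 + 30 + 31 + 30 + 31 + 31 + 28 + 31 + 30 + 31 + 30 + 31 + 31 + 30 + 31 + 30 + 31 + 31 + 29 + 31 + 30 + 31 + 30 + 31 + 31 + 30 + 31 + 30 + 31 + 31 + 28 + 31 + 30 + 31 + 30 + 31 + 31 + 30 + 22 = 1229.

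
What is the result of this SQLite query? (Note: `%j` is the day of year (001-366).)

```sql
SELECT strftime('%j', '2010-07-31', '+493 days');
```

340

First apply '+493 days': 2010-07-31 → 2011-12-06.
Day-of-year for 2011-12-06: days since 2011-01-01 inclusive = 340, zero-padded to 340.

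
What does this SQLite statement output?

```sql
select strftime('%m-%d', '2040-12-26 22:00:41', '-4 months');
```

First apply '-4 months': 2040-12-26 22:00:41 → 2040-08-26 22:00:41.
`%m-%d` extracts the month-day: 08-26.

08-26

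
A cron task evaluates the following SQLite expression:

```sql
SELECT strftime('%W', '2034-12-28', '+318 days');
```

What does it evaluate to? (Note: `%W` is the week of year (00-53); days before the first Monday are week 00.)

First apply '+318 days': 2034-12-28 → 2035-11-11.
2035-11-11 is a Sunday. SQLite's %W counts Mondays since the year started; the result is 45.

45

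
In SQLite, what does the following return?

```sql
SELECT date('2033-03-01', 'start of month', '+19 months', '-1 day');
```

`start of month` rewinds 2033-03-01 to 2033-03-01.
Adding +19 months to 2033-03-01 gives 2034-10-01.
Going back 1 day from 2034-10-01 reaches 2034-09-30 (last day of September, 30 days).

2034-09-30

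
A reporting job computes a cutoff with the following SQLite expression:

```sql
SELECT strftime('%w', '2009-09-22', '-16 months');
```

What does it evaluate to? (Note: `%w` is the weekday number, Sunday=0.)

4

First apply '-16 months': 2009-09-22 → 2008-05-22.
2008-05-22 is a Thursday; with Sunday=0 that is 4.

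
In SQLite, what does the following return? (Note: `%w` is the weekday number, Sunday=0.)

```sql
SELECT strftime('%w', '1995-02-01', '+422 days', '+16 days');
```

First apply '+422 days', '+16 days': 1995-02-01 → 1996-04-14.
1996-04-14 is a Sunday; with Sunday=0 that is 0.

0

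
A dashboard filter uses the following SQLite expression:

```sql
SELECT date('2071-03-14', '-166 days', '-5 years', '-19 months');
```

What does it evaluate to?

2064-02-29

Applying '-166 days' to 2071-03-14: counting 166 days back gives 2070-09-29.
Adding -5 years to 2070-09-29 gives 2065-09-29.
Adding -19 months to 2065-09-29 gives 2064-02-29.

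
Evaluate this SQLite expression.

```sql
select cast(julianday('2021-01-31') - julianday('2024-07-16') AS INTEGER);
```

-1262

0 days remain in January 2021 after the 31st (31 − 31).
Full months from February 2021 through June 2024 contribute their day counts.
Then 16 days into July 2024.
Total: 0 + 28 + 31 + 30 + 31 + 30 + 31 + 31 + 30 + 31 + 30 + 31 + 31 + 28 + 31 + 30 + 31 + 30 + 31 + 31 + 30 + 31 + 30 + 31 + 31 + 28 + 31 + 30 + 31 + 30 + 31 + 31 + 30 + 31 + 30 + 31 + 31 + 29 + 31 + 30 + 31 + 30 + 16 = 1262.
The subtraction is earlier − later, so the result is −1262 → -1262.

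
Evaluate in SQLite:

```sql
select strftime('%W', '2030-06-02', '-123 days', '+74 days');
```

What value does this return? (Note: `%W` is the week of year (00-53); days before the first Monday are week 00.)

14

First apply '-123 days', '+74 days': 2030-06-02 → 2030-04-14.
2030-04-14 is a Sunday. SQLite's %W counts Mondays since the year started; the result is 14.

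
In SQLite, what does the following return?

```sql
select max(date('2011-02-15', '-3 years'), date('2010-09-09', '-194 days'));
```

date('2011-02-15', '-3 years') → 2008-02-15.
date('2010-09-09', '-194 days') → 2010-02-27.
Later of the two is 2010-02-27.

2010-02-27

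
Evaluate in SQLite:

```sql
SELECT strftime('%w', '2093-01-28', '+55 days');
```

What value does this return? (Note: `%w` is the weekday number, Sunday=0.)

2

First apply '+55 days': 2093-01-28 → 2093-03-24.
2093-03-24 is a Tuesday; with Sunday=0 that is 2.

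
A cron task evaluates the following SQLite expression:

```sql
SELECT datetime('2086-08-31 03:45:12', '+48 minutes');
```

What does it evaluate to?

2086-08-31 04:33:12

+48 minutes from 2086-08-31 03:45:12 is 2086-08-31 04:33:12.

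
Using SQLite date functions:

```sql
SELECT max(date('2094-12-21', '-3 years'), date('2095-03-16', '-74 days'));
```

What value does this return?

date('2094-12-21', '-3 years') → 2091-12-21.
date('2095-03-16', '-74 days') → 2095-01-01.
Later of the two is 2095-01-01.

2095-01-01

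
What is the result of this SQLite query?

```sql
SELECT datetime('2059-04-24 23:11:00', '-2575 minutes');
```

2575 minutes = 42h 55m; -2575 minutes from 2059-04-24 23:11:00 is 2059-04-23 04:16:00 (crosses midnight).

2059-04-23 04:16:00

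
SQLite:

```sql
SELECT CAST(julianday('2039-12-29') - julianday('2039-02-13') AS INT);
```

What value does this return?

319

15 days remain in February 2039 after the 13th (28 − 13).
Full months from March 2039 through November 2039 contribute their day counts.
Then 29 days into December 2039.
Total: 15 + 31 + 30 + 31 + 30 + 31 + 31 + 30 + 31 + 30 + 29 = 319.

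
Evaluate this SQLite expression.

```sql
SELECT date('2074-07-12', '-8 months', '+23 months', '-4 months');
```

2075-06-12

Adding -8 months to 2074-07-12 gives 2073-11-12.
Adding +23 months to 2073-11-12 gives 2075-10-12.
Adding -4 months to 2075-10-12 gives 2075-06-12.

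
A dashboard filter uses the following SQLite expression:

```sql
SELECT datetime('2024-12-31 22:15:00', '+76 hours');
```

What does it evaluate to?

2025-01-04 02:15:00

+76 hours from 2024-12-31 22:15:00 is 2025-01-04 02:15:00 (crosses midnight).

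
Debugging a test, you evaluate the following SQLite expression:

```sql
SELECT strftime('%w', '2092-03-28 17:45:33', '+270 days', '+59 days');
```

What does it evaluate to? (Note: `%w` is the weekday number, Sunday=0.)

5

First apply '+270 days', '+59 days': 2092-03-28 17:45:33 → 2093-02-20 17:45:33.
2093-02-20 is a Friday; with Sunday=0 that is 5.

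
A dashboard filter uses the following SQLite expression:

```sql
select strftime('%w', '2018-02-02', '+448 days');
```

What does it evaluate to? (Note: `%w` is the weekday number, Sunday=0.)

5

First apply '+448 days': 2018-02-02 → 2019-04-26.
2019-04-26 is a Friday; with Sunday=0 that is 5.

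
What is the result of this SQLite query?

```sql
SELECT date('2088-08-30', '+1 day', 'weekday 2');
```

Advancing 1 more day within August lands on 2088-08-31.
`weekday 2` advances to the next Tuesday; 2088-08-31 is already a Tuesday, so it stays at 2088-08-31.

2088-08-31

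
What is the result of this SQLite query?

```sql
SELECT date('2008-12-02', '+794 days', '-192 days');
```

2010-07-27

Applying '+794 days' to 2008-12-02: counting 794 days forward gives 2011-02-04.
Applying '-192 days' to 2011-02-04: counting 192 days back gives 2010-07-27.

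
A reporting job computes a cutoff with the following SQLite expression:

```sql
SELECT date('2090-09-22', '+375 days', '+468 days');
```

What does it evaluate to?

Applying '+375 days' to 2090-09-22: counting 375 days forward gives 2091-10-02.
Applying '+468 days' to 2091-10-02: counting 468 days forward gives 2093-01-12.

2093-01-12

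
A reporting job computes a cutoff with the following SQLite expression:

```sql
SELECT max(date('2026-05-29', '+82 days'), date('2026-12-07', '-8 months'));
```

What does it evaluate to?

date('2026-05-29', '+82 days') → 2026-08-19.
date('2026-12-07', '-8 months') → 2026-04-07.
Later of the two is 2026-08-19.

2026-08-19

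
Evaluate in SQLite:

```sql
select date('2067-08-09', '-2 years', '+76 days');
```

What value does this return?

Adding -2 years to 2067-08-09 gives 2065-08-09.
Applying '+76 days' to 2065-08-09: counting 76 days forward gives 2065-10-24.

2065-10-24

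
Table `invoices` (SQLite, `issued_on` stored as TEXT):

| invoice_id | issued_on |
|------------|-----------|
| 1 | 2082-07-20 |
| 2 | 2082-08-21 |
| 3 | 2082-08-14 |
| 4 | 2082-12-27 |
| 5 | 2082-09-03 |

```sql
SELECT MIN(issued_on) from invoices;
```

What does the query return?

2082-07-20

MIN over {2082-07-20, 2082-08-14, 2082-08-21, 2082-09-03, 2082-12-27}.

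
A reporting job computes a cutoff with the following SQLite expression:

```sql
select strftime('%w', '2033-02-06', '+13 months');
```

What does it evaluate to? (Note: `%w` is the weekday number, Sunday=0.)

First apply '+13 months': 2033-02-06 → 2034-03-06.
2034-03-06 is a Monday; with Sunday=0 that is 1.

1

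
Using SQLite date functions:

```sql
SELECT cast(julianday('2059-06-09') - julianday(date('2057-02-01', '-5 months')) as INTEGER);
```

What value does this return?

1011

Adding -5 months to 2057-02-01 gives 2056-09-01.
29 days remain in September 2056 after the 1st (30 − 1).
Full months from October 2056 through May 2059 contribute their day counts.
Then 9 days into June 2059.
Total: 29 + 31 + 30 + 31 + 31 + 28 + 31 + 30 + 31 + 30 + 31 + 31 + 30 + 31 + 30 + 31 + 31 + 28 + 31 + 30 + 31 + 30 + 31 + 31 + 30 + 31 + 30 + 31 + 31 + 28 + 31 + 30 + 31 + 9 = 1011.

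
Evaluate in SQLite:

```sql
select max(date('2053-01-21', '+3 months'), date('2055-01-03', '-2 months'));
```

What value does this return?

2054-11-03

date('2053-01-21', '+3 months') → 2053-04-21.
date('2055-01-03', '-2 months') → 2054-11-03.
Later of the two is 2054-11-03.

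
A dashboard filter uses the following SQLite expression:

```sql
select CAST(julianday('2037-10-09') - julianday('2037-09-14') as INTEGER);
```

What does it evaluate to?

16 days remain in September 2037 after the 14th (30 − 14).
Then 9 days into October 2037.
Total: 16 + 9 = 25.

25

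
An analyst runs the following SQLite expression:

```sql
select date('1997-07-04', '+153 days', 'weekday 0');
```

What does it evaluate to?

Applying '+153 days' to 1997-07-04: counting 153 days forward gives 1997-12-04.
`weekday 0` advances to the next Sunday; 1997-12-04 is a Thursday, so it moves forward to 1997-12-07.

1997-12-07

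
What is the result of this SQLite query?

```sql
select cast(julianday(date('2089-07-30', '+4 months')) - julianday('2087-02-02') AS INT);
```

Adding +4 months to 2089-07-30 gives 2089-11-30.
26 days remain in February 2087 after the 2nd (28 − 2).
Full months from March 2087 through October 2089 contribute their day counts.
Then 30 days into November 2089.
Total: 26 + 31 + 30 + 31 + 30 + 31 + 31 + 30 + 31 + 30 + 31 + 31 + 29 + 31 + 30 + 31 + 30 + 31 + 31 + 30 + 31 + 30 + 31 + 31 + 28 + 31 + 30 + 31 + 30 + 31 + 31 + 30 + 31 + 30 = 1032.

1032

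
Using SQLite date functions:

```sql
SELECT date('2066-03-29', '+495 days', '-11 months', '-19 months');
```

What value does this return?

Applying '+495 days' to 2066-03-29: counting 495 days forward gives 2067-08-06.
Adding -11 months to 2067-08-06 gives 2066-09-06.
Adding -19 months to 2066-09-06 gives 2065-02-06.

2065-02-06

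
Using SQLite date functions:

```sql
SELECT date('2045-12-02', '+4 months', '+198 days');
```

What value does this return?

2046-10-17

Adding +4 months to 2045-12-02 gives 2046-04-02.
Applying '+198 days' to 2046-04-02: counting 198 days forward gives 2046-10-17.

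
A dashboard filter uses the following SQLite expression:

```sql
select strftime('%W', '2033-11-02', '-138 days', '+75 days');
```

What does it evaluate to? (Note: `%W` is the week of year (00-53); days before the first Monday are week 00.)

35

First apply '-138 days', '+75 days': 2033-11-02 → 2033-08-31.
2033-08-31 is a Wednesday. SQLite's %W counts Mondays since the year started; the result is 35.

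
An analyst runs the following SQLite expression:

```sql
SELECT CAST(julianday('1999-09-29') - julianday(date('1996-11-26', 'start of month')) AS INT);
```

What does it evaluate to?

`start of month` rewinds 1996-11-26 to 1996-11-01.
29 days remain in November 1996 after the 1st (30 − 1).
Full months from December 1996 through August 1999 contribute their day counts.
Then 29 days into September 1999.
Total: 29 + 31 + 31 + 28 + 31 + 30 + 31 + 30 + 31 + 31 + 30 + 31 + 30 + 31 + 31 + 28 + 31 + 30 + 31 + 30 + 31 + 31 + 30 + 31 + 30 + 31 + 31 + 28 + 31 + 30 + 31 + 30 + 31 + 31 + 29 = 1062.

1062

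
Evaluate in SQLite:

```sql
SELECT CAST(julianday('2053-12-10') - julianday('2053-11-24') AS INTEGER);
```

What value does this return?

6 days remain in November 2053 after the 24th (30 − 24).
Then 10 days into December 2053.
Total: 6 + 10 = 16.

16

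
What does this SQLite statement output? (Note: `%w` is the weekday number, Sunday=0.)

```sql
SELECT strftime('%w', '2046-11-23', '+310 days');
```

0

First apply '+310 days': 2046-11-23 → 2047-09-29.
2047-09-29 is a Sunday; with Sunday=0 that is 0.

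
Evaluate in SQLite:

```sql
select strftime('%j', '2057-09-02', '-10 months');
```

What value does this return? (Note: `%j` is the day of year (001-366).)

First apply '-10 months': 2057-09-02 → 2056-11-02.
Day-of-year for 2056-11-02: days since 2056-01-01 inclusive = 307, zero-padded to 307.

307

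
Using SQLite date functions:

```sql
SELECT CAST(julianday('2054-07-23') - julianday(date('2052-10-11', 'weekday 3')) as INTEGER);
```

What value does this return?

645

`weekday 3` advances to the next Wednesday; 2052-10-11 is a Friday, so it moves forward to 2052-10-16.
15 days remain in October 2052 after the 16th (31 − 16).
Full months from November 2052 through June 2054 contribute their day counts.
Then 23 days into July 2054.
Total: 15 + 30 + 31 + 31 + 28 + 31 + 30 + 31 + 30 + 31 + 31 + 30 + 31 + 30 + 31 + 31 + 28 + 31 + 30 + 31 + 30 + 23 = 645.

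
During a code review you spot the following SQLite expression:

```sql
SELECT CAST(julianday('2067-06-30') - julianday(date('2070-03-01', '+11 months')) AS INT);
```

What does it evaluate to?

Adding +11 months to 2070-03-01 gives 2071-02-01.
0 days remain in June 2067 after the 30th (30 − 30).
Full months from July 2067 through January 2071 contribute their day counts.
Then 1 day into February 2071.
Total: 0 + 31 + 31 + 30 + 31 + 30 + 31 + 31 + 29 + 31 + 30 + 31 + 30 + 31 + 31 + 30 + 31 + 30 + 31 + 31 + 28 + 31 + 30 + 31 + 30 + 31 + 31 + 30 + 31 + 30 + 31 + 31 + 28 + 31 + 30 + 31 + 30 + 31 + 31 + 30 + 31 + 30 + 31 + 31 + 1 = 1312.
The subtraction is earlier − later, so the result is −1312 → -1312.

-1312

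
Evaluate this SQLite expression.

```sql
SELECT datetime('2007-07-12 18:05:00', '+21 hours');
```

+21 hours from 2007-07-12 18:05:00 is 2007-07-13 15:05:00 (crosses midnight).

2007-07-13 15:05:00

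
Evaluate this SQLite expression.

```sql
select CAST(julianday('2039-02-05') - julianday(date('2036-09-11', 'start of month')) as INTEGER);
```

`start of month` rewinds 2036-09-11 to 2036-09-01.
29 days remain in September 2036 after the 1st (30 − 1).
Full months from October 2036 through January 2039 contribute their day counts.
Then 5 days into February 2039.
Total: 29 + 31 + 30 + 31 + 31 + 28 + 31 + 30 + 31 + 30 + 31 + 31 + 30 + 31 + 30 + 31 + 31 + 28 + 31 + 30 + 31 + 30 + 31 + 31 + 30 + 31 + 30 + 31 + 31 + 5 = 887.

887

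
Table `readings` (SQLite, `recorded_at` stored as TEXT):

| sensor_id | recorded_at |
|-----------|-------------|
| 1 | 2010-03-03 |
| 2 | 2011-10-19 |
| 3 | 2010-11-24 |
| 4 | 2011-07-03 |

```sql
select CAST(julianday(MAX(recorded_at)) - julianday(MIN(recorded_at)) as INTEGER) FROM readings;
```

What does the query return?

MIN = 2010-03-03, MAX = 2011-10-19.
28 days remain in March 2010 after the 3rd (31 − 3).
Full months from April 2010 through September 2011 contribute their day counts.
Then 19 days into October 2011.
Total: 28 + 30 + 31 + 30 + 31 + 31 + 30 + 31 + 30 + 31 + 31 + 28 + 31 + 30 + 31 + 30 + 31 + 31 + 30 + 19 = 595.

595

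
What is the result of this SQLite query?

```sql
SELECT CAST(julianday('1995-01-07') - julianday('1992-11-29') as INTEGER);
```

1 day remains in November 1992 after the 29th (30 − 29).
Full months from December 1992 through December 1994 contribute their day counts.
Then 7 days into January 1995.
Total: 1 + 31 + 31 + 28 + 31 + 30 + 31 + 30 + 31 + 31 + 30 + 31 + 30 + 31 + 31 + 28 + 31 + 30 + 31 + 30 + 31 + 31 + 30 + 31 + 30 + 31 + 7 = 769.

769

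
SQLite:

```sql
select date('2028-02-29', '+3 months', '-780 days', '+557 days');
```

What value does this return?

Adding +3 months to 2028-02-29 gives 2028-05-29.
Applying '-780 days' to 2028-05-29: counting 780 days back gives 2026-04-10.
Applying '+557 days' to 2026-04-10: counting 557 days forward gives 2027-10-19.

2027-10-19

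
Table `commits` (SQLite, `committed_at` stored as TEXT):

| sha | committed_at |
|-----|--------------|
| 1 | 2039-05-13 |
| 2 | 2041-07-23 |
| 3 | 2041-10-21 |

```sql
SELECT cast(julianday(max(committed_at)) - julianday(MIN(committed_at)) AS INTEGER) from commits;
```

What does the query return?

892

MIN = 2039-05-13, MAX = 2041-10-21.
18 days remain in May 2039 after the 13th (31 − 13).
Full months from June 2039 through September 2041 contribute their day counts.
Then 21 days into October 2041.
Total: 18 + 30 + 31 + 31 + 30 + 31 + 30 + 31 + 31 + 29 + 31 + 30 + 31 + 30 + 31 + 31 + 30 + 31 + 30 + 31 + 31 + 28 + 31 + 30 + 31 + 30 + 31 + 31 + 30 + 21 = 892.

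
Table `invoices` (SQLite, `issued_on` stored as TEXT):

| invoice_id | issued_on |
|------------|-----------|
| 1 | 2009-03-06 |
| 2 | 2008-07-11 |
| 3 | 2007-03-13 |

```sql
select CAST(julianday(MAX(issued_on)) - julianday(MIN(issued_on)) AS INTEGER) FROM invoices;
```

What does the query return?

MIN = 2007-03-13, MAX = 2009-03-06.
18 days remain in March 2007 after the 13th (31 − 13).
Full months from April 2007 through February 2009 contribute their day counts.
Then 6 days into March 2009.
Total: 18 + 30 + 31 + 30 + 31 + 31 + 30 + 31 + 30 + 31 + 31 + 29 + 31 + 30 + 31 + 30 + 31 + 31 + 30 + 31 + 30 + 31 + 31 + 28 + 6 = 724.

724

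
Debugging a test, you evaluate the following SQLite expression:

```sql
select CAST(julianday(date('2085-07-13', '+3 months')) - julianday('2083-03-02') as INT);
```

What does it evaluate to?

956

Adding +3 months to 2085-07-13 gives 2085-10-13.
29 days remain in March 2083 after the 2nd (31 − 2).
Full months from April 2083 through September 2085 contribute their day counts.
Then 13 days into October 2085.
Total: 29 + 30 + 31 + 30 + 31 + 31 + 30 + 31 + 30 + 31 + 31 + 29 + 31 + 30 + 31 + 30 + 31 + 31 + 30 + 31 + 30 + 31 + 31 + 28 + 31 + 30 + 31 + 30 + 31 + 31 + 30 + 13 = 956.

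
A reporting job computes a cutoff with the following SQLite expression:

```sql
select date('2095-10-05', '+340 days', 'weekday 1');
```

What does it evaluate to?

Applying '+340 days' to 2095-10-05: counting 340 days forward gives 2096-09-09.
`weekday 1` advances to the next Monday; 2096-09-09 is a Sunday, so it moves forward to 2096-09-10.

2096-09-10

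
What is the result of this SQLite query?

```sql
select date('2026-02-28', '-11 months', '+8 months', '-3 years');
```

Adding -11 months to 2026-02-28 gives 2025-03-28.
Adding +8 months to 2025-03-28 gives 2025-11-28.
Adding -3 years to 2025-11-28 gives 2022-11-28.

2022-11-28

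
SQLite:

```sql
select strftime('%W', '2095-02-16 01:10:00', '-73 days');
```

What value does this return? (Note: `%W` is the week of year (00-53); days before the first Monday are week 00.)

48

First apply '-73 days': 2095-02-16 01:10:00 → 2094-12-05 01:10:00.
2094-12-05 is a Sunday. SQLite's %W counts Mondays since the year started; the result is 48.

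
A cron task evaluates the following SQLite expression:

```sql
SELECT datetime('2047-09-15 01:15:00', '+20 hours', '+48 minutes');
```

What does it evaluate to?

2047-09-15 22:03:00

+20 hours from 2047-09-15 01:15:00 is 2047-09-15 21:15:00.
+48 minutes from 2047-09-15 21:15:00 is 2047-09-15 22:03:00.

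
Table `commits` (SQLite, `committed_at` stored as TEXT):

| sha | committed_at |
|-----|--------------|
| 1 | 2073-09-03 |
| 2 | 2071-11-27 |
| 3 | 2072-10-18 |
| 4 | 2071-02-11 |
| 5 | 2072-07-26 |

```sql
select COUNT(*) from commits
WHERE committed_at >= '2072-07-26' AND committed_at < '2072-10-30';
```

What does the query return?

Rows in [2072-07-26, 2072-10-30): 2072-10-18, 2072-07-26 → 2 rows.

2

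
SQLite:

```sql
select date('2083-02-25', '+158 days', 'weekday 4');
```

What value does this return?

Applying '+158 days' to 2083-02-25: counting 158 days forward gives 2083-08-02.
`weekday 4` advances to the next Thursday; 2083-08-02 is a Monday, so it moves forward to 2083-08-05.

2083-08-05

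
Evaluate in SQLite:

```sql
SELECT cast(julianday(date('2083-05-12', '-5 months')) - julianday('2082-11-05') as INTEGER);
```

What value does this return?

37

Adding -5 months to 2083-05-12 gives 2082-12-12.
25 days remain in November 2082 after the 5th (30 − 5).
Then 12 days into December 2082.
Total: 25 + 12 = 37.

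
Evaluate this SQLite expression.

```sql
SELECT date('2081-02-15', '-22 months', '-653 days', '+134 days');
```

Adding -22 months to 2081-02-15 gives 2079-04-15.
Applying '-653 days' to 2079-04-15: counting 653 days back gives 2077-07-01.
Applying '+134 days' to 2077-07-01: counting 134 days forward gives 2077-11-12.

2077-11-12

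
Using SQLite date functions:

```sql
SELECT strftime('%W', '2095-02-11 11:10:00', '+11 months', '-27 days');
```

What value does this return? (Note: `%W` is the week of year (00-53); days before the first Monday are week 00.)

First apply '+11 months', '-27 days': 2095-02-11 11:10:00 → 2095-12-15 11:10:00.
2095-12-15 is a Thursday. SQLite's %W counts Mondays since the year started; the result is 50.

50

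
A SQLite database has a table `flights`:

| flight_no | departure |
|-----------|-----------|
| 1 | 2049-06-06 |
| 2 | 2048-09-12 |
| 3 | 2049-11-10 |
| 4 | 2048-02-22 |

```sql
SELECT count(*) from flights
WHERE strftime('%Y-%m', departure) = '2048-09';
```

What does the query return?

Rows with year-month 2048-09: 2048-09-12 → 1.

1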